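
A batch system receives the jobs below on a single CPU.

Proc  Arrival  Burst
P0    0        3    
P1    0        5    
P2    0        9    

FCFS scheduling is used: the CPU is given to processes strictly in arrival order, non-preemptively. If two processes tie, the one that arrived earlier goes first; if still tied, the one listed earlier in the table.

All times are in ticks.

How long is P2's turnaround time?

17

Timeline: | P0 0-3 | P1 3-8 | P2 8-17 |
Completion: P0=3  P1=8  P2=17
Turnaround (C−A): P0=3  P1=8  P2=17
Turnaround(P2) = completion − arrival = 17 − 0 = 17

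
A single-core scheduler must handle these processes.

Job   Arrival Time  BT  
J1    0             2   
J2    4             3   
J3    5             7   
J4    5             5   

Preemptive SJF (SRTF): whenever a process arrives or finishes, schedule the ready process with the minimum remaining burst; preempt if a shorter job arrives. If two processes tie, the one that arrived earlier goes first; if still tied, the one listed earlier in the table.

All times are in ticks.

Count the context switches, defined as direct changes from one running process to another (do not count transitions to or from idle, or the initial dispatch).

Schedule: | J1 0-2 | idle 2-4 | J2 4-7 | J4 7-12 | J3 12-19 |
Completion: J1=2  J2=7  J3=19  J4=12
Turnaround (C−A): J1=2  J2=3  J3=14  J4=7

2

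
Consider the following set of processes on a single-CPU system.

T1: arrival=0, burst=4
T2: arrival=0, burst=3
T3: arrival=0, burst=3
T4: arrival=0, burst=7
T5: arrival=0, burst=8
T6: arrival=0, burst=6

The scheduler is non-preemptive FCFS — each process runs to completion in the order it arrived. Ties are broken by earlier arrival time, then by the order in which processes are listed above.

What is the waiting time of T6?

Gantt: | T1 0-4 | T2 4-7 | T3 7-10 | T4 10-17 | T5 17-25 | T6 25-31 |
Completion: T1=4  T2=7  T3=10  T4=17  T5=25  T6=31
Turnaround (C−A): T1=4  T2=7  T3=10  T4=17  T5=25  T6=31
Waiting(T6) = turnaround − burst = 31 − 6 = 25

25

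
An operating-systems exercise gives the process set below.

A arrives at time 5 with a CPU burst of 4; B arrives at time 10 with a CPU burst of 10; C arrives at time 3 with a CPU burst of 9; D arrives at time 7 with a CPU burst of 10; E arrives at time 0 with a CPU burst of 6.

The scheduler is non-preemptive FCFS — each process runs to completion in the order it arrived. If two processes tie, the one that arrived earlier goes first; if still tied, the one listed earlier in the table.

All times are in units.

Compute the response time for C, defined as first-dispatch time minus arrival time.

Schedule: | E 0-6 | C 6-15 | A 15-19 | D 19-29 | B 29-39 |
Completion: A=19  B=39  C=15  D=29  E=6
Turnaround (C−A): A=14  B=29  C=12  D=22  E=6
Response(C) = first start − arrival = 6 − 3 = 3

3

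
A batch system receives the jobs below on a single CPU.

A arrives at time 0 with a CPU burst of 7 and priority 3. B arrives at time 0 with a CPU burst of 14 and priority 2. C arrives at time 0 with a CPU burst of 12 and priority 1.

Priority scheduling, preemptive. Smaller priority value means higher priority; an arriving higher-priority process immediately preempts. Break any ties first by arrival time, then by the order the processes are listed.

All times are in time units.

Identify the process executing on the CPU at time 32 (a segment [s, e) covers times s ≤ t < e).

A

Timeline: | C 0-12 | B 12-26 | A 26-33 |
Completion: A=33  B=26  C=12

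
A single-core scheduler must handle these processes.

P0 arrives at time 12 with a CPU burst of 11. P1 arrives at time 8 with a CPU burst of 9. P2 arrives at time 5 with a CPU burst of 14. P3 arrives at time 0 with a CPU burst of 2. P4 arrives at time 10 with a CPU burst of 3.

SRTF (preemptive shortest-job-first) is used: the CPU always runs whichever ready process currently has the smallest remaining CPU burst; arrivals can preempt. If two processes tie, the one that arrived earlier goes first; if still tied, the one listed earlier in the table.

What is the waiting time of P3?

Schedule: | P3 0-2 | idle 2-5 | P2 5-8 | P1 8-10 | P4 10-13 | P1 13-20 | P2 20-31 | P0 31-42 |
Completion: P0=42  P1=20  P2=31  P3=2  P4=13
Waiting(P3) = turnaround − burst = 2 − 2 = 0

0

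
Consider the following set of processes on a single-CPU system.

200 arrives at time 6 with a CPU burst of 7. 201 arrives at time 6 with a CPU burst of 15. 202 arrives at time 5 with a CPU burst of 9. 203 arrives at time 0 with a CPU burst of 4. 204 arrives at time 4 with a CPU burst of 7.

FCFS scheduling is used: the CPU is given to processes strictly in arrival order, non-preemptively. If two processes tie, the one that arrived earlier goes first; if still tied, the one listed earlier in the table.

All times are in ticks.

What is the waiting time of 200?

14

Schedule: | 203 0-4 | 204 4-11 | 202 11-20 | 200 20-27 | 201 27-42 |
Completion: 200=27  201=42  202=20  203=4  204=11
Turnaround (C−A): 200=21  201=36  202=15  203=4  204=7
Waiting(200) = turnaround − burst = 21 − 7 = 14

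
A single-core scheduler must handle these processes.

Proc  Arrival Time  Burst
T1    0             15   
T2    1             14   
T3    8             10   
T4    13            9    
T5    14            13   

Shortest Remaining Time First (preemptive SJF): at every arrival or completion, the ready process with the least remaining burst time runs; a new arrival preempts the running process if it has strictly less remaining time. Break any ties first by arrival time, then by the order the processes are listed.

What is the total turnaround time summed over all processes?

145

Timeline: | T1 0-15 | T4 15-24 | T3 24-34 | T5 34-47 | T2 47-61 |
Completion: T1=15  T2=61  T3=34  T4=24  T5=47
Turnaround (C−A): T1=15  T2=60  T3=26  T4=11  T5=33
Turnaround = completion − arrival: T1=15, T2=60, T3=26, T4=11, T5=33
Total turnaround = 15 + 60 + 26 + 11 + 33 = 145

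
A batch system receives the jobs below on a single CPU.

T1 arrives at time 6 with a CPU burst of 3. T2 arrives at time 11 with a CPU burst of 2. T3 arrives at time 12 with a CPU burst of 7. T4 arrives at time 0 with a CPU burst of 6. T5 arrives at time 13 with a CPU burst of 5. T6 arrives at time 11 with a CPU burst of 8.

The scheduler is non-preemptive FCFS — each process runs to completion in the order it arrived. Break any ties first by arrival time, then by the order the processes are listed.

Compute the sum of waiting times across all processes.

26

Schedule: | T4 0-6 | T1 6-9 | idle 9-11 | T2 11-13 | T6 13-21 | T3 21-28 | T5 28-33 |
Completion: T1=9  T2=13  T3=28  T4=6  T5=33  T6=21
Turnaround (C−A): T1=3  T2=2  T3=16  T4=6  T5=20  T6=10
Waiting = turnaround − burst: T1=0, T2=0, T3=9, T4=0, T5=15, T6=2
Total waiting = 0 + 0 + 9 + 0 + 15 + 2 = 26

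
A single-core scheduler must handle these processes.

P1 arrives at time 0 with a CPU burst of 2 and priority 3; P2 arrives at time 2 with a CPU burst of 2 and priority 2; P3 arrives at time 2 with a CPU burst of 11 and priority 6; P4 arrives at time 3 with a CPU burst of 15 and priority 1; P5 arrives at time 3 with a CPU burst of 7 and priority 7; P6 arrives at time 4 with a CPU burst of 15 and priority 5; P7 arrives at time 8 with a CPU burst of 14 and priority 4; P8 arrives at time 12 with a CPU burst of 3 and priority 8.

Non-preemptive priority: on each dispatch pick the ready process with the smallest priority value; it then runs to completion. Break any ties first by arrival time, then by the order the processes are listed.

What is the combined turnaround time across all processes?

266

Timeline: | P1 0-2 | P2 2-4 | P4 4-19 | P7 19-33 | P6 33-48 | P3 48-59 | P5 59-66 | P8 66-69 |
Completion: P1=2  P2=4  P3=59  P4=19  P5=66  P6=48  P7=33  P8=69
Turnaround (C−A): P1=2  P2=2  P3=57  P4=16  P5=63  P6=44  P7=25  P8=57
Turnaround = completion − arrival: P1=2, P2=2, P3=57, P4=16, P5=63, P6=44, P7=25, P8=57
Total turnaround = 2 + 2 + 57 + 16 + 63 + 44 + 25 + 57 = 266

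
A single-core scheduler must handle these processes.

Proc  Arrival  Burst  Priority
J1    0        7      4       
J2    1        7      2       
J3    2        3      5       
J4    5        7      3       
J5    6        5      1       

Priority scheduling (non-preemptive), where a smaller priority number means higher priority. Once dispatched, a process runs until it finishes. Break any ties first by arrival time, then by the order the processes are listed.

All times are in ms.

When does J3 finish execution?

Schedule: | J1 0-7 | J5 7-12 | J2 12-19 | J4 19-26 | J3 26-29 |
Completion: J1=7  J2=19  J3=29  J4=26  J5=12

29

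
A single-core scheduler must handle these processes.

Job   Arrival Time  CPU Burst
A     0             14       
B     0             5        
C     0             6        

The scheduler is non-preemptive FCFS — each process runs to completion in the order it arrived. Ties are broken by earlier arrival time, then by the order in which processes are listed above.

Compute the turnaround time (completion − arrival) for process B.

Schedule: | A 0-14 | B 14-19 | C 19-25 |
Completion: A=14  B=19  C=25
Turnaround (C−A): A=14  B=19  C=25
Turnaround(B) = completion − arrival = 19 − 0 = 19

19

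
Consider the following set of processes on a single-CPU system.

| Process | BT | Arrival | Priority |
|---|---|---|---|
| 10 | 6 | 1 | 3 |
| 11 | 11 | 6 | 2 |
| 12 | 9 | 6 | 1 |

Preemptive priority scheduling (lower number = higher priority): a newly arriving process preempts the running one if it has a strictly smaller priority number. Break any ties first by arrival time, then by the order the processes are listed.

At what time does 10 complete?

Timeline: | idle 0-1 | 10 1-6 | 12 6-15 | 11 15-26 | 10 26-27 |
Completion: 10=27  11=26  12=15
Turnaround (C−A): 10=26  11=20  12=9

27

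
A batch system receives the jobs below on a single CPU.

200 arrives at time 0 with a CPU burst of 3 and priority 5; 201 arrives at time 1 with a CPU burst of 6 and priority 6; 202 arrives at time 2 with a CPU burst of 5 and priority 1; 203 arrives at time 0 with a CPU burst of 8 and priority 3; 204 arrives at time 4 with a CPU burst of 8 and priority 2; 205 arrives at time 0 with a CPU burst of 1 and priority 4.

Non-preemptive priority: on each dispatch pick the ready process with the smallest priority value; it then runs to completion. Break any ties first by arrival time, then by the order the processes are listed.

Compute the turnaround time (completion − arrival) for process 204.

Timeline: | 203 0-8 | 202 8-13 | 204 13-21 | 205 21-22 | 200 22-25 | 201 25-31 |
Completion: 200=25  201=31  202=13  203=8  204=21  205=22
Turnaround(204) = completion − arrival = 21 − 4 = 17

17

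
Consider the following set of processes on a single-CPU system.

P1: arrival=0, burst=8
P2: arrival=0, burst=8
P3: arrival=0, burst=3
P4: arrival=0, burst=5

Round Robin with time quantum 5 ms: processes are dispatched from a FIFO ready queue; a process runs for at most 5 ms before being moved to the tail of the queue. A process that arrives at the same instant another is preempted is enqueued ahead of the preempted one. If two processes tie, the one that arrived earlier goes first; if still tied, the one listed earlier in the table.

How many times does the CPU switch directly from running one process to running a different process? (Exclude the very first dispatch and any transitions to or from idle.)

5

Gantt: | P1 0-5 | P2 5-10 | P3 10-13 | P4 13-18 | P1 18-21 | P2 21-24 |
Completion: P1=21  P2=24  P3=13  P4=18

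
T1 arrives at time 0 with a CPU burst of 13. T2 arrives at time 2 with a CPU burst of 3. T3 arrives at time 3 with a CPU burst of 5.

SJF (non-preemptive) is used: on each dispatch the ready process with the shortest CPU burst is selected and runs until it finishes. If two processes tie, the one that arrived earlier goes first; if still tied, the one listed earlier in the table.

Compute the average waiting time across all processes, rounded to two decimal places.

Gantt: | T1 0-13 | T2 13-16 | T3 16-21 |
Completion: T1=13  T2=16  T3=21
Turnaround (C−A): T1=13  T2=14  T3=18
Waiting times: T1=0, T2=11, T3=13
Average waiting = (0+11+13) / 3 = 24/3 = 8.00

8.00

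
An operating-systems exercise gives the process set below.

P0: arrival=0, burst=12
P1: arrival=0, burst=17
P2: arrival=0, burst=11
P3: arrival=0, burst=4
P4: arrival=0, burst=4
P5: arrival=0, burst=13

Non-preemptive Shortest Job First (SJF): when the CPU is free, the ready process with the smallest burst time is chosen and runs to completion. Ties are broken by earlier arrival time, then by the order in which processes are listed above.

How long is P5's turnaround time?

44

Gantt: | P3 0-4 | P4 4-8 | P2 8-19 | P0 19-31 | P5 31-44 | P1 44-61 |
Completion: P0=31  P1=61  P2=19  P3=4  P4=8  P5=44
Turnaround (C−A): P0=31  P1=61  P2=19  P3=4  P4=8  P5=44
Turnaround(P5) = completion − arrival = 44 − 0 = 44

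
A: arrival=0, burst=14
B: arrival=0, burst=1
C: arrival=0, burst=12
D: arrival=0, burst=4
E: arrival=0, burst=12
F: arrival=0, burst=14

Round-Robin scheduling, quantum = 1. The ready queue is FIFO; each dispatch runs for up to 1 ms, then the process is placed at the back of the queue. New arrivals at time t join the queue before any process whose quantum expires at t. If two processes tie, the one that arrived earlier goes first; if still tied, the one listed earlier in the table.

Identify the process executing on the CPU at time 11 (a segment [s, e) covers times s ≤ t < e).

Schedule: | A 0-1 | B 1-2 | C 2-3 | D 3-4 | E 4-5 | F 5-6 | A 6-7 | C 7-8 | D 8-9 | E 9-10 | F 10-11 | A 11-12 | C 12-13 | D 13-14 | E 14-15 | F 15-16 | A 16-17 | C 17-18 | D 18-19 | E 19-20 | F 20-21 | A 21-22 | C 22-23 | E 23-24 | F 24-25 | A 25-26 | C 26-27 | E 27-28 | F 28-29 | A 29-30 | C 30-31 | E 31-32 | F 32-33 | A 33-34 | C 34-35 | E 35-36 | F 36-37 | A 37-38 | C 38-39 | E 39-40 | F 40-41 | A 41-42 | C 42-43 | E 43-44 | F 44-45 | A 45-46 | C 46-47 | E 47-48 | F 48-49 | A 49-50 | C 50-51 | E 51-52 | F 52-53 | A 53-54 | F 54-55 | A 55-56 | F 56-57 |
Completion: A=56  B=2  C=51  D=19  E=52  F=57

A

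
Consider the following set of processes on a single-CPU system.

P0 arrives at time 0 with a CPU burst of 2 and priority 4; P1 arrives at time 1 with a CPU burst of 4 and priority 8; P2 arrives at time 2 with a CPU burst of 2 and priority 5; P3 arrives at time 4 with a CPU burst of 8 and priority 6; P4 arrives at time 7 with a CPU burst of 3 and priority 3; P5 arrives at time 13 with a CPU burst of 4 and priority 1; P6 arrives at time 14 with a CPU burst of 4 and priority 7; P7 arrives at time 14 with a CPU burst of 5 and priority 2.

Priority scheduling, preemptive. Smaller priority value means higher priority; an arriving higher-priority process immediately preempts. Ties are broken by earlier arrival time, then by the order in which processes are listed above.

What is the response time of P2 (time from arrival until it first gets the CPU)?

Schedule: | P0 0-2 | P2 2-4 | P3 4-7 | P4 7-10 | P3 10-13 | P5 13-17 | P7 17-22 | P3 22-24 | P6 24-28 | P1 28-32 |
Completion: P0=2  P1=32  P2=4  P3=24  P4=10  P5=17  P6=28  P7=22
Response(P2) = first start − arrival = 2 − 2 = 0

0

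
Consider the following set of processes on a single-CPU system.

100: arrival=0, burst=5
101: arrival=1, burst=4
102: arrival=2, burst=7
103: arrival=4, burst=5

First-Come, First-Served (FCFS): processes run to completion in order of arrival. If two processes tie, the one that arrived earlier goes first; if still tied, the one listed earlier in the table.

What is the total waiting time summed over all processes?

23

Gantt: | 100 0-5 | 101 5-9 | 102 9-16 | 103 16-21 |
Completion: 100=5  101=9  102=16  103=21
Waiting = turnaround − burst: 100=0, 101=4, 102=7, 103=12
Total waiting = 0 + 4 + 7 + 12 = 23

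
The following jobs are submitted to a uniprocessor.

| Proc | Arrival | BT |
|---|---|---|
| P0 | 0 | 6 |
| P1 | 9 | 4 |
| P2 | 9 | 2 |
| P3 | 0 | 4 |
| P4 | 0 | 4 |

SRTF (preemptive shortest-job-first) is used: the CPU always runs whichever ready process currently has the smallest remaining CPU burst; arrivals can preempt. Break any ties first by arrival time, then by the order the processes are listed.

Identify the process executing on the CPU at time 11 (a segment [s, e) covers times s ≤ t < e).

P1

Gantt: | P3 0-4 | P4 4-8 | P0 8-9 | P2 9-11 | P1 11-15 | P0 15-20 |
Completion: P0=20  P1=15  P2=11  P3=4  P4=8
Turnaround (C−A): P0=20  P1=6  P2=2  P3=4  P4=8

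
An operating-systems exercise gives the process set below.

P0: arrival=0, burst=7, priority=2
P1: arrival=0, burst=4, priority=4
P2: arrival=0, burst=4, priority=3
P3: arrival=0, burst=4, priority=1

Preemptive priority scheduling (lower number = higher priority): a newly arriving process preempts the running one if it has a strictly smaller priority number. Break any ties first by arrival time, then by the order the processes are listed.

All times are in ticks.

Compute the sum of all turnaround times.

Timeline: | P3 0-4 | P0 4-11 | P2 11-15 | P1 15-19 |
Completion: P0=11  P1=19  P2=15  P3=4
Turnaround = completion − arrival: P0=11, P1=19, P2=15, P3=4
Total turnaround = 11 + 19 + 15 + 4 = 49

49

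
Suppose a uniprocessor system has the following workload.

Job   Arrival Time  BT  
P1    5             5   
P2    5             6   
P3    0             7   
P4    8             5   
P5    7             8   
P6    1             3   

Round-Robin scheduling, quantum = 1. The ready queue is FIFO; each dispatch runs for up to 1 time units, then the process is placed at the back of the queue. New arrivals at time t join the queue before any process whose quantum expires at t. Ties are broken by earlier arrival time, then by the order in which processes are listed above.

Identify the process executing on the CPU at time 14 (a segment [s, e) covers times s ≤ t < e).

P5

Timeline: | P3 0-1 | P6 1-2 | P3 2-3 | P6 3-4 | P3 4-5 | P6 5-6 | P1 6-7 | P2 7-8 | P3 8-9 | P5 9-10 | P1 10-11 | P4 11-12 | P2 12-13 | P3 13-14 | P5 14-15 | P1 15-16 | P4 16-17 | P2 17-18 | P3 18-19 | P5 19-20 | P1 20-21 | P4 21-22 | P2 22-23 | P3 23-24 | P5 24-25 | P1 25-26 | P4 26-27 | P2 27-28 | P5 28-29 | P4 29-30 | P2 30-31 | P5 31-34 |
Completion: P1=26  P2=31  P3=24  P4=30  P5=34  P6=6
Turnaround (C−A): P1=21  P2=26  P3=24  P4=22  P5=27  P6=5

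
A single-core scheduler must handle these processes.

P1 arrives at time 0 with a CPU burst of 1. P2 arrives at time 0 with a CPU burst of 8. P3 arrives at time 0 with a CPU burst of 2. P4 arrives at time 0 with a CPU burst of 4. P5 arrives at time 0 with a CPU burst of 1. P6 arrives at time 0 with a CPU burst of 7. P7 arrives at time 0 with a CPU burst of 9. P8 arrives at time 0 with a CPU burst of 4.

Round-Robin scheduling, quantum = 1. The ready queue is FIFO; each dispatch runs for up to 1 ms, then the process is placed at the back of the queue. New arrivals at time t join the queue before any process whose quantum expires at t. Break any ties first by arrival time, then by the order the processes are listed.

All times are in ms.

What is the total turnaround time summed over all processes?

163

Schedule: | P1 0-1 | P2 1-2 | P3 2-3 | P4 3-4 | P5 4-5 | P6 5-6 | P7 6-7 | P8 7-8 | P2 8-9 | P3 9-10 | P4 10-11 | P6 11-12 | P7 12-13 | P8 13-14 | P2 14-15 | P4 15-16 | P6 16-17 | P7 17-18 | P8 18-19 | P2 19-20 | P4 20-21 | P6 21-22 | P7 22-23 | P8 23-24 | P2 24-25 | P6 25-26 | P7 26-27 | P2 27-28 | P6 28-29 | P7 29-30 | P2 30-31 | P6 31-32 | P7 32-33 | P2 33-34 | P7 34-36 |
Completion: P1=1  P2=34  P3=10  P4=21  P5=5  P6=32  P7=36  P8=24
Turnaround (C−A): P1=1  P2=34  P3=10  P4=21  P5=5  P6=32  P7=36  P8=24
Turnaround = completion − arrival: P1=1, P2=34, P3=10, P4=21, P5=5, P6=32, P7=36, P8=24
Total turnaround = 1 + 34 + 10 + 21 + 5 + 32 + 36 + 24 = 163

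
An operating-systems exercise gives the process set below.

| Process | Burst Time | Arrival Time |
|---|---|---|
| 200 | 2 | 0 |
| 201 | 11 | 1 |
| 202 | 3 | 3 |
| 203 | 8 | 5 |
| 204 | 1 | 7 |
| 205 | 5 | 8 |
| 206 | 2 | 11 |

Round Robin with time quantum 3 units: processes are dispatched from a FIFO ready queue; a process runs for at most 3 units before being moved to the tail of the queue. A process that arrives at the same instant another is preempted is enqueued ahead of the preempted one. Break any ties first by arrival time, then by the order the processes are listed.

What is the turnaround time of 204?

8

Timeline: | 200 0-2 | 201 2-5 | 202 5-8 | 203 8-11 | 201 11-14 | 204 14-15 | 205 15-18 | 206 18-20 | 203 20-23 | 201 23-26 | 205 26-28 | 203 28-30 | 201 30-32 |
Completion: 200=2  201=32  202=8  203=30  204=15  205=28  206=20
Turnaround (C−A): 200=2  201=31  202=5  203=25  204=8  205=20  206=9
Turnaround(204) = completion − arrival = 15 − 7 = 8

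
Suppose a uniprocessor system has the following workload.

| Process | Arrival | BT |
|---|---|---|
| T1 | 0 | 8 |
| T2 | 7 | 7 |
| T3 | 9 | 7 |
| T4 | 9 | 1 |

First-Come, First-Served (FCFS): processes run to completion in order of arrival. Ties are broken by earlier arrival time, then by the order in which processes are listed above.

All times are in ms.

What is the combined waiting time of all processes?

Schedule: | T1 0-8 | T2 8-15 | T3 15-22 | T4 22-23 |
Completion: T1=8  T2=15  T3=22  T4=23
Waiting = turnaround − burst: T1=0, T2=1, T3=6, T4=13
Total waiting = 0 + 1 + 6 + 13 = 20

20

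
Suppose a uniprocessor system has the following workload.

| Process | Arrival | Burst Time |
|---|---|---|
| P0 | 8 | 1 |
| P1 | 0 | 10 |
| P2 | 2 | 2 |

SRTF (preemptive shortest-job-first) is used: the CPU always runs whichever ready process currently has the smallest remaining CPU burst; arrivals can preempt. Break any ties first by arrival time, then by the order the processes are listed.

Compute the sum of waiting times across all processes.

Schedule: | P1 0-2 | P2 2-4 | P1 4-8 | P0 8-9 | P1 9-13 |
Completion: P0=9  P1=13  P2=4
Turnaround (C−A): P0=1  P1=13  P2=2
Waiting = turnaround − burst: P0=0, P1=3, P2=0
Total waiting = 0 + 3 + 0 = 3

3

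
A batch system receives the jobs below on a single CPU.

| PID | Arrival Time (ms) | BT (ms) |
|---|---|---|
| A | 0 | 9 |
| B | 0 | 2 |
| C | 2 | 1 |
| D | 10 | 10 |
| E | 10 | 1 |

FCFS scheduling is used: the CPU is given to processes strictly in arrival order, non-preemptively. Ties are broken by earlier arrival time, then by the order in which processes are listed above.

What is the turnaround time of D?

12

Timeline: | A 0-9 | B 9-11 | C 11-12 | D 12-22 | E 22-23 |
Completion: A=9  B=11  C=12  D=22  E=23
Turnaround(D) = completion − arrival = 22 − 10 = 12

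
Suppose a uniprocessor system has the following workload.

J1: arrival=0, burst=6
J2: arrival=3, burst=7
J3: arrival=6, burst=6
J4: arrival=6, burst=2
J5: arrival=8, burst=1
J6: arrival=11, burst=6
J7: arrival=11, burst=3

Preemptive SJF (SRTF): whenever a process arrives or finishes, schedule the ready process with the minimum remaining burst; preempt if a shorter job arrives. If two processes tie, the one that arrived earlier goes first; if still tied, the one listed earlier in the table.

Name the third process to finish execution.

Gantt: | J1 0-6 | J4 6-8 | J5 8-9 | J3 9-11 | J7 11-14 | J3 14-18 | J6 18-24 | J2 24-31 |
Completion: J1=6  J2=31  J3=18  J4=8  J5=9  J6=24  J7=14
Turnaround (C−A): J1=6  J2=28  J3=12  J4=2  J5=1  J6=13  J7=3
Finish order: J1 → J4 → J5 → J7 → J3 → J6 → J2

J5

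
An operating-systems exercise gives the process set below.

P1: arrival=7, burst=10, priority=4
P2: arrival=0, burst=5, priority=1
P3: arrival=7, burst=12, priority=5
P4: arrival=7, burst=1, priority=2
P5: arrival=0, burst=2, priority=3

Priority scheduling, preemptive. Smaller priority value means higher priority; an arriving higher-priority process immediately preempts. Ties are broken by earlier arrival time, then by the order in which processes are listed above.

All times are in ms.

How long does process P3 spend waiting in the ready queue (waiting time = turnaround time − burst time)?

11

Schedule: | P2 0-5 | P5 5-7 | P4 7-8 | P1 8-18 | P3 18-30 |
Completion: P1=18  P2=5  P3=30  P4=8  P5=7
Waiting(P3) = turnaround − burst = 23 − 12 = 11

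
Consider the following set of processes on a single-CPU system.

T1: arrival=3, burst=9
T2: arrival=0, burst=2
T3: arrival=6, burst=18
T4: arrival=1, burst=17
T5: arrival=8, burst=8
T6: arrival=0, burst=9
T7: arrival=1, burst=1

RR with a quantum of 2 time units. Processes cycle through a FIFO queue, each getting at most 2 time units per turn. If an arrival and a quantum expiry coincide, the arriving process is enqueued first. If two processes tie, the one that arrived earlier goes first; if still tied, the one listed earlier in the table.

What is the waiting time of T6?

Schedule: | T2 0-2 | T6 2-4 | T4 4-6 | T7 6-7 | T1 7-9 | T6 9-11 | T3 11-13 | T4 13-15 | T5 15-17 | T1 17-19 | T6 19-21 | T3 21-23 | T4 23-25 | T5 25-27 | T1 27-29 | T6 29-31 | T3 31-33 | T4 33-35 | T5 35-37 | T1 37-39 | T6 39-40 | T3 40-42 | T4 42-44 | T5 44-46 | T1 46-47 | T3 47-49 | T4 49-51 | T3 51-53 | T4 53-55 | T3 55-57 | T4 57-59 | T3 59-61 | T4 61-62 | T3 62-64 |
Completion: T1=47  T2=2  T3=64  T4=62  T5=46  T6=40  T7=7
Turnaround (C−A): T1=44  T2=2  T3=58  T4=61  T5=38  T6=40  T7=6
Waiting(T6) = turnaround − burst = 40 − 9 = 31

31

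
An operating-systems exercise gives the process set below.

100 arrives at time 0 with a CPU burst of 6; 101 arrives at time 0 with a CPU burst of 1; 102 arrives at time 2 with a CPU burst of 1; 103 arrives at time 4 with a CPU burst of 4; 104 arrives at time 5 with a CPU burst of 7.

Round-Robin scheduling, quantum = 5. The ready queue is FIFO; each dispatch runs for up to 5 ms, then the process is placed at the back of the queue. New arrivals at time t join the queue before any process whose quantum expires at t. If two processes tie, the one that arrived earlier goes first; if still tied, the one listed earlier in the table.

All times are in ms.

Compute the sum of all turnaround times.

Timeline: | 100 0-5 | 101 5-6 | 102 6-7 | 103 7-11 | 104 11-16 | 100 16-17 | 104 17-19 |
Completion: 100=17  101=6  102=7  103=11  104=19
Turnaround = completion − arrival: 100=17, 101=6, 102=5, 103=7, 104=14
Total turnaround = 17 + 6 + 5 + 7 + 14 = 49

49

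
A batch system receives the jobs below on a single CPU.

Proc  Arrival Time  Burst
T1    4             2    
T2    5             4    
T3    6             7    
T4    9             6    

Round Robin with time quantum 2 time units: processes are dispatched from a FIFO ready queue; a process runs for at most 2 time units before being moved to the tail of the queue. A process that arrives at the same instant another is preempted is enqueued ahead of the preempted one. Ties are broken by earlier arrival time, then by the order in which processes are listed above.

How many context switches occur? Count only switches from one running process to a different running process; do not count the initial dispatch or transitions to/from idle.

Timeline: | idle 0-4 | T1 4-6 | T2 6-8 | T3 8-10 | T2 10-12 | T4 12-14 | T3 14-16 | T4 16-18 | T3 18-20 | T4 20-22 | T3 22-23 |
Completion: T1=6  T2=12  T3=23  T4=22
Turnaround (C−A): T1=2  T2=7  T3=17  T4=13

9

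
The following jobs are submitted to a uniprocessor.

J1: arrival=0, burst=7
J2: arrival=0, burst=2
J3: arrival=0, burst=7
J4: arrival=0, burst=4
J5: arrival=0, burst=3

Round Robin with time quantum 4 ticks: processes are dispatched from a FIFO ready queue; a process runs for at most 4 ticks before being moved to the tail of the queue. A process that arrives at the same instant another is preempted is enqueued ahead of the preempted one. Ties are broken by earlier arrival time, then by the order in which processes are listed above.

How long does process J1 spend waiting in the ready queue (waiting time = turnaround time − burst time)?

Schedule: | J1 0-4 | J2 4-6 | J3 6-10 | J4 10-14 | J5 14-17 | J1 17-20 | J3 20-23 |
Completion: J1=20  J2=6  J3=23  J4=14  J5=17
Turnaround (C−A): J1=20  J2=6  J3=23  J4=14  J5=17
Waiting(J1) = turnaround − burst = 20 − 7 = 13

13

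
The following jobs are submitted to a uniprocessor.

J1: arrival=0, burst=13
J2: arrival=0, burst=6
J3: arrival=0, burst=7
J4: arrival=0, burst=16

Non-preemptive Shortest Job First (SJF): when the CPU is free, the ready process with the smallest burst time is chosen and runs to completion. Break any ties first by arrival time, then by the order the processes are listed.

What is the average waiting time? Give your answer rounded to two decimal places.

Schedule: | J2 0-6 | J3 6-13 | J1 13-26 | J4 26-42 |
Completion: J1=26  J2=6  J3=13  J4=42
Turnaround (C−A): J1=26  J2=6  J3=13  J4=42
Waiting times: J1=13, J2=0, J3=6, J4=26
Average waiting = (13+0+6+26) / 4 = 45/4 = 11.25

11.25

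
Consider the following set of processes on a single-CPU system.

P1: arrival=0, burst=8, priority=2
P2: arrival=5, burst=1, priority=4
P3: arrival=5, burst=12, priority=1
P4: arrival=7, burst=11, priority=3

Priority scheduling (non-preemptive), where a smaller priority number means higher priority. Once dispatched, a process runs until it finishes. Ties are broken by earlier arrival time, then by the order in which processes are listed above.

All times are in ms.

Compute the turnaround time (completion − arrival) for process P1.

Gantt: | P1 0-8 | P3 8-20 | P4 20-31 | P2 31-32 |
Completion: P1=8  P2=32  P3=20  P4=31
Turnaround (C−A): P1=8  P2=27  P3=15  P4=24
Turnaround(P1) = completion − arrival = 8 − 0 = 8

8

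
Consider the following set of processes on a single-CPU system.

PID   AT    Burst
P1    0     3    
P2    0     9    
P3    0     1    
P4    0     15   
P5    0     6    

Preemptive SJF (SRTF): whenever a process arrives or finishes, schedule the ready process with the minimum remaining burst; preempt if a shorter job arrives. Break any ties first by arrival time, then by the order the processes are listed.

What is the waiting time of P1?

1

Schedule: | P3 0-1 | P1 1-4 | P5 4-10 | P2 10-19 | P4 19-34 |
Completion: P1=4  P2=19  P3=1  P4=34  P5=10
Waiting(P1) = turnaround − burst = 4 − 3 = 1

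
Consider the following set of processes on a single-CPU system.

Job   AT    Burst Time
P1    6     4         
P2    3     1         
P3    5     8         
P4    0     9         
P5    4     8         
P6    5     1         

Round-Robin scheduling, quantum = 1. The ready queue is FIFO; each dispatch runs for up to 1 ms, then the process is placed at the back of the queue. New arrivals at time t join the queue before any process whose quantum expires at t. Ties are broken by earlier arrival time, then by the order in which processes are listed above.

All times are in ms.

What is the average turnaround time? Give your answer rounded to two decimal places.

Schedule: | P4 0-3 | P2 3-4 | P4 4-5 | P5 5-6 | P3 6-7 | P6 7-8 | P4 8-9 | P1 9-10 | P5 10-11 | P3 11-12 | P4 12-13 | P1 13-14 | P5 14-15 | P3 15-16 | P4 16-17 | P1 17-18 | P5 18-19 | P3 19-20 | P4 20-21 | P1 21-22 | P5 22-23 | P3 23-24 | P4 24-25 | P5 25-26 | P3 26-27 | P5 27-28 | P3 28-29 | P5 29-30 | P3 30-31 |
Completion: P1=22  P2=4  P3=31  P4=25  P5=30  P6=8
Turnaround (C−A): P1=16  P2=1  P3=26  P4=25  P5=26  P6=3
Turnaround times: P1=16, P2=1, P3=26, P4=25, P5=26, P6=3
Average turnaround = (16+1+26+25+26+3) / 6 = 97/6 = 16.17

16.17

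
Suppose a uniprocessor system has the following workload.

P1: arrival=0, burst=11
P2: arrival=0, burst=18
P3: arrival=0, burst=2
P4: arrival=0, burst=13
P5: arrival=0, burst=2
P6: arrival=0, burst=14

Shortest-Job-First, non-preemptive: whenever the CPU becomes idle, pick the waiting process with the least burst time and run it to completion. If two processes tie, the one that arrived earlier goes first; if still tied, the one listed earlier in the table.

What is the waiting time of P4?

15

Timeline: | P3 0-2 | P5 2-4 | P1 4-15 | P4 15-28 | P6 28-42 | P2 42-60 |
Completion: P1=15  P2=60  P3=2  P4=28  P5=4  P6=42
Turnaround (C−A): P1=15  P2=60  P3=2  P4=28  P5=4  P6=42
Waiting(P4) = turnaround − burst = 28 − 13 = 15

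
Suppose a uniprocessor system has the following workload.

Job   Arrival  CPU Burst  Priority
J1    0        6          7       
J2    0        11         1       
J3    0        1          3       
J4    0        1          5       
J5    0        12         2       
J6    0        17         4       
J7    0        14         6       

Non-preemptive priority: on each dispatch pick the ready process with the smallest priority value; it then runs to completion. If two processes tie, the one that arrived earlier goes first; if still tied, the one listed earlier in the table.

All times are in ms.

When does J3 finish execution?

Schedule: | J2 0-11 | J5 11-23 | J3 23-24 | J6 24-41 | J4 41-42 | J7 42-56 | J1 56-62 |
Completion: J1=62  J2=11  J3=24  J4=42  J5=23  J6=41  J7=56
Turnaround (C−A): J1=62  J2=11  J3=24  J4=42  J5=23  J6=41  J7=56

24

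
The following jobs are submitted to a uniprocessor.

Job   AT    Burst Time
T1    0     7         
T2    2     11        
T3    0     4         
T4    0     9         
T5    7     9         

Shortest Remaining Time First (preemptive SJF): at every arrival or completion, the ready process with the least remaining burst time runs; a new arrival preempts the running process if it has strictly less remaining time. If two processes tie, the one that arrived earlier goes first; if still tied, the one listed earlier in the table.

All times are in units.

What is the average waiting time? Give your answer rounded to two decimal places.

11.00

Schedule: | T3 0-4 | T1 4-11 | T4 11-20 | T5 20-29 | T2 29-40 |
Completion: T1=11  T2=40  T3=4  T4=20  T5=29
Waiting times: T1=4, T2=27, T3=0, T4=11, T5=13
Average waiting = (4+27+0+11+13) / 5 = 55/5 = 11.00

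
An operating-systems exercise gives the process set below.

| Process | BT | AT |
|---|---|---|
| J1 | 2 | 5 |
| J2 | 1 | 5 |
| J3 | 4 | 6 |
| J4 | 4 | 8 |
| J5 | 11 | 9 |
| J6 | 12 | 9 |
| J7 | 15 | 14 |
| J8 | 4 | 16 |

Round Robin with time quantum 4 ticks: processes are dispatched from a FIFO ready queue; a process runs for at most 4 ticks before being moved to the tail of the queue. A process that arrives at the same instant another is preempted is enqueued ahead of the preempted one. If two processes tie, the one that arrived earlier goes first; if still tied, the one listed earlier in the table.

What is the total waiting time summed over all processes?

106

Schedule: | idle 0-5 | J1 5-7 | J2 7-8 | J3 8-12 | J4 12-16 | J5 16-20 | J6 20-24 | J7 24-28 | J8 28-32 | J5 32-36 | J6 36-40 | J7 40-44 | J5 44-47 | J6 47-51 | J7 51-58 |
Completion: J1=7  J2=8  J3=12  J4=16  J5=47  J6=51  J7=58  J8=32
Turnaround (C−A): J1=2  J2=3  J3=6  J4=8  J5=38  J6=42  J7=44  J8=16
Waiting = turnaround − burst: J1=0, J2=2, J3=2, J4=4, J5=27, J6=30, J7=29, J8=12
Total waiting = 0 + 2 + 2 + 4 + 27 + 30 + 29 + 12 = 106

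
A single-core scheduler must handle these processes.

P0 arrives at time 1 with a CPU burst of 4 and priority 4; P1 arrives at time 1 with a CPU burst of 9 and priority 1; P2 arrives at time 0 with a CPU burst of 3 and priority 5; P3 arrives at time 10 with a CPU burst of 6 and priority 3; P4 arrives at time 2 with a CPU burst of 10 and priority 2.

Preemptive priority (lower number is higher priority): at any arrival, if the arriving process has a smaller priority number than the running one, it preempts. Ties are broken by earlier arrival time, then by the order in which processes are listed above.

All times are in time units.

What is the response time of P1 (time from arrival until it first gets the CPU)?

0

Gantt: | P2 0-1 | P1 1-10 | P4 10-20 | P3 20-26 | P0 26-30 | P2 30-32 |
Completion: P0=30  P1=10  P2=32  P3=26  P4=20
Response(P1) = first start − arrival = 1 − 1 = 0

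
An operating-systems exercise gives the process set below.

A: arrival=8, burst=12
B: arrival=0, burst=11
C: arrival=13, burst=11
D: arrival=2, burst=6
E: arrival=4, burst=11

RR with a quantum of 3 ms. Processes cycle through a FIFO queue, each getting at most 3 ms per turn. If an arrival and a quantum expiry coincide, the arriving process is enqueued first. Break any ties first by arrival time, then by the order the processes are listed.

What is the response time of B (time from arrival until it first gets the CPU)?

Schedule: | B 0-3 | D 3-6 | B 6-9 | E 9-12 | D 12-15 | A 15-18 | B 18-21 | E 21-24 | C 24-27 | A 27-30 | B 30-32 | E 32-35 | C 35-38 | A 38-41 | E 41-43 | C 43-46 | A 46-49 | C 49-51 |
Completion: A=49  B=32  C=51  D=15  E=43
Response(B) = first start − arrival = 0 − 0 = 0

0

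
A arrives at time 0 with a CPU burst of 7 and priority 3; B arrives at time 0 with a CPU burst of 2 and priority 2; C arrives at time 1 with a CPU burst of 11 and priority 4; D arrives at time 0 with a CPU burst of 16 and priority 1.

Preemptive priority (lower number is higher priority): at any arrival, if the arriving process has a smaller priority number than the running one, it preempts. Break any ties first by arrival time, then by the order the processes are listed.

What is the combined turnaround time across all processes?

94

Schedule: | D 0-16 | B 16-18 | A 18-25 | C 25-36 |
Completion: A=25  B=18  C=36  D=16
Turnaround = completion − arrival: A=25, B=18, C=35, D=16
Total turnaround = 25 + 18 + 35 + 16 = 94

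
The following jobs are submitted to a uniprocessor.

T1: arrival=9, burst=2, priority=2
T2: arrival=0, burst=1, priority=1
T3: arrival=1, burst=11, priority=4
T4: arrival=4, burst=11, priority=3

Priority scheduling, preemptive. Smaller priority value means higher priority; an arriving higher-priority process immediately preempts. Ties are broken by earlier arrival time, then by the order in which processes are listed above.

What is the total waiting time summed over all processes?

15

Gantt: | T2 0-1 | T3 1-4 | T4 4-9 | T1 9-11 | T4 11-17 | T3 17-25 |
Completion: T1=11  T2=1  T3=25  T4=17
Turnaround (C−A): T1=2  T2=1  T3=24  T4=13
Waiting = turnaround − burst: T1=0, T2=0, T3=13, T4=2
Total waiting = 0 + 0 + 13 + 2 = 15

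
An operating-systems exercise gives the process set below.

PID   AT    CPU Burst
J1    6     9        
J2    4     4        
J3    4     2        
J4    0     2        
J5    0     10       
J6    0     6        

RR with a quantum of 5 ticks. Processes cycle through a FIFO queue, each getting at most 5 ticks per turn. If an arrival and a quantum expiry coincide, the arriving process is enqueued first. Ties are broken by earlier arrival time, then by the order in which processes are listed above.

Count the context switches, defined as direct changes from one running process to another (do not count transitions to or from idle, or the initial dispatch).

Schedule: | J4 0-2 | J5 2-7 | J6 7-12 | J2 12-16 | J3 16-18 | J1 18-23 | J5 23-28 | J6 28-29 | J1 29-33 |
Completion: J1=33  J2=16  J3=18  J4=2  J5=28  J6=29
Turnaround (C−A): J1=27  J2=12  J3=14  J4=2  J5=28  J6=29

8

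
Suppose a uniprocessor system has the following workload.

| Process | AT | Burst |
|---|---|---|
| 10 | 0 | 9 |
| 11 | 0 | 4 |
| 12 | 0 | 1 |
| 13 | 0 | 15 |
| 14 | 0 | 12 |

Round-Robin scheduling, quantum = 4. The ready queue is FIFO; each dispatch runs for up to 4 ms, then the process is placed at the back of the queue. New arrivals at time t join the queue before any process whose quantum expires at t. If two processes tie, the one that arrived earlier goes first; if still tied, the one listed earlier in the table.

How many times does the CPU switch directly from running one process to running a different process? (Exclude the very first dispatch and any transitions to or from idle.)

11

Timeline: | 10 0-4 | 11 4-8 | 12 8-9 | 13 9-13 | 14 13-17 | 10 17-21 | 13 21-25 | 14 25-29 | 10 29-30 | 13 30-34 | 14 34-38 | 13 38-41 |
Completion: 10=30  11=8  12=9  13=41  14=38
Turnaround (C−A): 10=30  11=8  12=9  13=41  14=38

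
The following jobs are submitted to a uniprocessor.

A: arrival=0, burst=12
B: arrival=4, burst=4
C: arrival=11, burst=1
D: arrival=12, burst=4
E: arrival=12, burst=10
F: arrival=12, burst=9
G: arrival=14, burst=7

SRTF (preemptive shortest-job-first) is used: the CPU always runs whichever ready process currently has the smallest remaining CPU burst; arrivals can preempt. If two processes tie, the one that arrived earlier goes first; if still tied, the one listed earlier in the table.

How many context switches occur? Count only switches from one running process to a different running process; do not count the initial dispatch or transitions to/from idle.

Timeline: | A 0-4 | B 4-8 | A 8-11 | C 11-12 | D 12-16 | A 16-21 | G 21-28 | F 28-37 | E 37-47 |
Completion: A=21  B=8  C=12  D=16  E=47  F=37  G=28
Turnaround (C−A): A=21  B=4  C=1  D=4  E=35  F=25  G=14

8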